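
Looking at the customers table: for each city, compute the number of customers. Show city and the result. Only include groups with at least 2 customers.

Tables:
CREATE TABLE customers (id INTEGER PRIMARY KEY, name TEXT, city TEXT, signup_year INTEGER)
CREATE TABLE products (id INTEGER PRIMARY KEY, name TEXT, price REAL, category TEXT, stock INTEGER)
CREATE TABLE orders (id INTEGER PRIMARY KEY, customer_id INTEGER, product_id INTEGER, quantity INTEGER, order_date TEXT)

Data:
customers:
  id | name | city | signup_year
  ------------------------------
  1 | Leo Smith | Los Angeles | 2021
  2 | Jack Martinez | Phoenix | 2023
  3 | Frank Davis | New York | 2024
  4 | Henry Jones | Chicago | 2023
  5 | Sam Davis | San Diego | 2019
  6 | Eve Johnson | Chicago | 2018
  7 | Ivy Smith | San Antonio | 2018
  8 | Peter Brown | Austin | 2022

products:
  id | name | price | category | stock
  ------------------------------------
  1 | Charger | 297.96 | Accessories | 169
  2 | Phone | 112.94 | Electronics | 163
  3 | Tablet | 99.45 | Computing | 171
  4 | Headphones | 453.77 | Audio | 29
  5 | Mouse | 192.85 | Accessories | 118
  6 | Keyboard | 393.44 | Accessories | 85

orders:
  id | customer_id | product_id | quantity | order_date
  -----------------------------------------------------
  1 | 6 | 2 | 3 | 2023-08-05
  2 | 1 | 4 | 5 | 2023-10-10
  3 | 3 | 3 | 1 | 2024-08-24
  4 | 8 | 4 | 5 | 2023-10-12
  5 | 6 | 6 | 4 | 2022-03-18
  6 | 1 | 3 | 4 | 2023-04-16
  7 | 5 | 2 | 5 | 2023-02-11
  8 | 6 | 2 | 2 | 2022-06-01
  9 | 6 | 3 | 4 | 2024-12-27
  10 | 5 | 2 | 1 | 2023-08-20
SELECT city, COUNT(*) AS n FROM customers GROUP BY city HAVING COUNT(*) >= 2

Execution result:
city | n
Chicago | 2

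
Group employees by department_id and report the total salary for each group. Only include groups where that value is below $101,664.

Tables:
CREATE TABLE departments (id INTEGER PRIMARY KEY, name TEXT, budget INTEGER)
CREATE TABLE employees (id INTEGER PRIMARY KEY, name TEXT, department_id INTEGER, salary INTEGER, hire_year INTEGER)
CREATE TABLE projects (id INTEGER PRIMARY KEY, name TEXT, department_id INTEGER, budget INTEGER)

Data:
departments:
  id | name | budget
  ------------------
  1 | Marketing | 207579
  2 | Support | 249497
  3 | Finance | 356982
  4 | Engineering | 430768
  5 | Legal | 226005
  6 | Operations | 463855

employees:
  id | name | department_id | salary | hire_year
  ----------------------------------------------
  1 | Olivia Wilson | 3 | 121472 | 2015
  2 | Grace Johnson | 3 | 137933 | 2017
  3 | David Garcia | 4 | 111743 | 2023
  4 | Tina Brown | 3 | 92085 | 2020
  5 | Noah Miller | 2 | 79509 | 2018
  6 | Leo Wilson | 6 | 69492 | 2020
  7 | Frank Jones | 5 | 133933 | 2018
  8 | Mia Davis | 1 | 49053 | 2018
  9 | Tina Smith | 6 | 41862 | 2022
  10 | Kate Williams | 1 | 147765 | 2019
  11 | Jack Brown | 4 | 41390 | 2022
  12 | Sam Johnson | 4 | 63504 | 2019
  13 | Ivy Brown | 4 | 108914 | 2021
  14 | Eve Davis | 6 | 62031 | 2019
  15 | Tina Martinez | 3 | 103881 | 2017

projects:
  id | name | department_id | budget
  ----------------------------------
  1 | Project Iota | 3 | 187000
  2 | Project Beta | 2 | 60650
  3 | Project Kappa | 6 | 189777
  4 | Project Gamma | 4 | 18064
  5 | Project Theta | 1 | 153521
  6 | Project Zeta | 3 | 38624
SELECT department_id, SUM(salary) AS sum_salary FROM employees GROUP BY department_id HAVING SUM(salary) < 101664

Execution result:
department_id | sum_salary
2 | 79509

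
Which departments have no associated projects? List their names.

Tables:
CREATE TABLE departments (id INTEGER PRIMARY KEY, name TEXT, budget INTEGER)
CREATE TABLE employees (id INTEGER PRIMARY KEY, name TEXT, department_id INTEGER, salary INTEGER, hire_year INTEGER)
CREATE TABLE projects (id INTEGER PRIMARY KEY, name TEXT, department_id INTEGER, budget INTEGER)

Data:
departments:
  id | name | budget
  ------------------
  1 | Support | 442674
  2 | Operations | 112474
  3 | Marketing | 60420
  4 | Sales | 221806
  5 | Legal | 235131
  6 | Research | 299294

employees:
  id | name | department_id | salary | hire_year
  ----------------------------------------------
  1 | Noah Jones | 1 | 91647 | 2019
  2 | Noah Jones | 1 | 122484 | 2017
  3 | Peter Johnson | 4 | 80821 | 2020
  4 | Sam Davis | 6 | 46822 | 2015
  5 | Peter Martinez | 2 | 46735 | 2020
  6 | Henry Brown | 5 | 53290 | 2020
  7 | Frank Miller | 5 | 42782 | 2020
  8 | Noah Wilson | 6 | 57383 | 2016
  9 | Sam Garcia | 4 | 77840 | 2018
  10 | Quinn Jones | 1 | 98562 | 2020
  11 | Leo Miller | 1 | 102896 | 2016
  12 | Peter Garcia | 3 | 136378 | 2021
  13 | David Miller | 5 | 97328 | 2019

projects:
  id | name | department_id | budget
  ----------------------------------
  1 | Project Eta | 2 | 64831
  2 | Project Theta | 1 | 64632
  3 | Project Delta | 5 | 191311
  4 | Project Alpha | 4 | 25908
SELECT p.name FROM departments p LEFT JOIN projects c ON c.department_id = p.id WHERE c.id IS NULL

Execution result:
name
Marketing
Research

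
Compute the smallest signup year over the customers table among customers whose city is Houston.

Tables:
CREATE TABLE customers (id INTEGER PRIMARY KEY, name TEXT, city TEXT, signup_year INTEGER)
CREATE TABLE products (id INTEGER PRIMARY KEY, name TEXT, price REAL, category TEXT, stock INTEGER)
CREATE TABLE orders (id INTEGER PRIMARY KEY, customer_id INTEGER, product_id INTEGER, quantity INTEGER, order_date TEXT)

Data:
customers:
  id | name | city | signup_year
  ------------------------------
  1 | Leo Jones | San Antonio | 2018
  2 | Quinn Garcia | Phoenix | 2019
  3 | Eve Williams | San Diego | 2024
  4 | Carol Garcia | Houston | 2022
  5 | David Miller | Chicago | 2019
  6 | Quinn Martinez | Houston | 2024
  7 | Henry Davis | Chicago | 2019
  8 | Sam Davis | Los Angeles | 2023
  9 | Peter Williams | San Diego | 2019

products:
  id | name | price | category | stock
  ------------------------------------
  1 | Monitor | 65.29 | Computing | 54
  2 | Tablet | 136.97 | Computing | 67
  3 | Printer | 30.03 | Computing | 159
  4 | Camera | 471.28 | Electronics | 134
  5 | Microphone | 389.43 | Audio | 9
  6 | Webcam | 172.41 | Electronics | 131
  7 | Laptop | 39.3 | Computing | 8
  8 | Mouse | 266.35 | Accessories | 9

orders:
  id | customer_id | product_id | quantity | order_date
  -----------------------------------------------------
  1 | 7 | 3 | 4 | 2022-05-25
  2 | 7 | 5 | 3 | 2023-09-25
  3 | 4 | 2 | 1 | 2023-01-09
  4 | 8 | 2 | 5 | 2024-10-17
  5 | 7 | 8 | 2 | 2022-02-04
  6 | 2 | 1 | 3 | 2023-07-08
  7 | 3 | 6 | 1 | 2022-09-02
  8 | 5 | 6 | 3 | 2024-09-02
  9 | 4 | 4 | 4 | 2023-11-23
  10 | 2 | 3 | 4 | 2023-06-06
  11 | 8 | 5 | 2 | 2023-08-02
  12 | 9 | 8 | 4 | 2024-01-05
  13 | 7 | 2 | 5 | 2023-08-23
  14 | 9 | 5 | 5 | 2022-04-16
SELECT MIN(signup_year) FROM customers WHERE city = 'Houston'

Execution result:
2022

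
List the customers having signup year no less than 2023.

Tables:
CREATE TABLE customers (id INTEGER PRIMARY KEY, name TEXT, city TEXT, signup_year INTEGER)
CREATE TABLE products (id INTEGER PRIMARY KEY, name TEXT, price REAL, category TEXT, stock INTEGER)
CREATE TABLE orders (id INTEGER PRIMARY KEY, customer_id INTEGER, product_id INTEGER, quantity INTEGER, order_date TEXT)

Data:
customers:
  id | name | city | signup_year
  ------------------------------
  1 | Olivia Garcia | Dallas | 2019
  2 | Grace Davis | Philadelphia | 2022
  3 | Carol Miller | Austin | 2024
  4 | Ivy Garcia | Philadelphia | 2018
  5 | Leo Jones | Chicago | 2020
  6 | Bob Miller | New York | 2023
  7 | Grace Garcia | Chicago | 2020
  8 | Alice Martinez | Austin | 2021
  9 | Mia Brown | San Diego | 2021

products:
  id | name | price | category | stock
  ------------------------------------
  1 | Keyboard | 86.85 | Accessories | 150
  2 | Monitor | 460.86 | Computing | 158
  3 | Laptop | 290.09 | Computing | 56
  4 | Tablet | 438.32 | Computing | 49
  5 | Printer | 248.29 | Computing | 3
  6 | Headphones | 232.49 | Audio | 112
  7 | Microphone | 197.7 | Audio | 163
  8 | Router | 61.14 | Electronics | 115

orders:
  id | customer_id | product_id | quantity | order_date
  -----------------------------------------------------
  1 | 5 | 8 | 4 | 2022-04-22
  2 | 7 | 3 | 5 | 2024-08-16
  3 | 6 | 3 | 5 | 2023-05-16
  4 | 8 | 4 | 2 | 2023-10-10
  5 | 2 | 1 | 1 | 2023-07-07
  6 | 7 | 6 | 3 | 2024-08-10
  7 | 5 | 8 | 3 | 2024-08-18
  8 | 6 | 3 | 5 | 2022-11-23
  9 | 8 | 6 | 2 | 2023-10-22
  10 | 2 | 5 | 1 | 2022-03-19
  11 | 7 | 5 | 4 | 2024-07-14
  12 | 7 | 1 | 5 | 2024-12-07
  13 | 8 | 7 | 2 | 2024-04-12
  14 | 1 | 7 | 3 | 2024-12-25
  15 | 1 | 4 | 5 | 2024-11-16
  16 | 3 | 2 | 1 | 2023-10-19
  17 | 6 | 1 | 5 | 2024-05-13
SELECT name, signup_year FROM customers WHERE signup_year >= 2023

Execution result:
name | signup_year
Carol Miller | 2024
Bob Miller | 2023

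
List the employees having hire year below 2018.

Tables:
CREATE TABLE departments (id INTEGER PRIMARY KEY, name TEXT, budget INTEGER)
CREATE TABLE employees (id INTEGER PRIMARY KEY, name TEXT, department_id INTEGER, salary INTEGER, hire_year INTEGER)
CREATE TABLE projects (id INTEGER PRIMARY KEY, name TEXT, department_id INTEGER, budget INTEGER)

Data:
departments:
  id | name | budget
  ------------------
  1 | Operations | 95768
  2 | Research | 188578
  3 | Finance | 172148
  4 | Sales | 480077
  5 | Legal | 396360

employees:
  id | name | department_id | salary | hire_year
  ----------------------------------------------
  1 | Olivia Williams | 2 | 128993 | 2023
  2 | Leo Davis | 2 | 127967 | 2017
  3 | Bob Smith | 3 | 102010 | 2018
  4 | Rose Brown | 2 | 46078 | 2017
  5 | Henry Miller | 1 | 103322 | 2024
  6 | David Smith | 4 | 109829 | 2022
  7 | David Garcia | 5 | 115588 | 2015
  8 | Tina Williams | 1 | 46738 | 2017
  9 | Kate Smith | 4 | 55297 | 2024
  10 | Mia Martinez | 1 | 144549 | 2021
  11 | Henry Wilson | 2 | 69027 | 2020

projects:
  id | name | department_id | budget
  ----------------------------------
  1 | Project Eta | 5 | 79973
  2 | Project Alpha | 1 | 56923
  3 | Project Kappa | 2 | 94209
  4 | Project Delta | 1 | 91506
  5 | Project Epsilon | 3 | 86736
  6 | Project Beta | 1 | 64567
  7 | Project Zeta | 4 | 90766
SELECT name, hire_year FROM employees WHERE hire_year < 2018

Execution result:
name | hire_year
Leo Davis | 2017
Rose Brown | 2017
David Garcia | 2015
Tina Williams | 2017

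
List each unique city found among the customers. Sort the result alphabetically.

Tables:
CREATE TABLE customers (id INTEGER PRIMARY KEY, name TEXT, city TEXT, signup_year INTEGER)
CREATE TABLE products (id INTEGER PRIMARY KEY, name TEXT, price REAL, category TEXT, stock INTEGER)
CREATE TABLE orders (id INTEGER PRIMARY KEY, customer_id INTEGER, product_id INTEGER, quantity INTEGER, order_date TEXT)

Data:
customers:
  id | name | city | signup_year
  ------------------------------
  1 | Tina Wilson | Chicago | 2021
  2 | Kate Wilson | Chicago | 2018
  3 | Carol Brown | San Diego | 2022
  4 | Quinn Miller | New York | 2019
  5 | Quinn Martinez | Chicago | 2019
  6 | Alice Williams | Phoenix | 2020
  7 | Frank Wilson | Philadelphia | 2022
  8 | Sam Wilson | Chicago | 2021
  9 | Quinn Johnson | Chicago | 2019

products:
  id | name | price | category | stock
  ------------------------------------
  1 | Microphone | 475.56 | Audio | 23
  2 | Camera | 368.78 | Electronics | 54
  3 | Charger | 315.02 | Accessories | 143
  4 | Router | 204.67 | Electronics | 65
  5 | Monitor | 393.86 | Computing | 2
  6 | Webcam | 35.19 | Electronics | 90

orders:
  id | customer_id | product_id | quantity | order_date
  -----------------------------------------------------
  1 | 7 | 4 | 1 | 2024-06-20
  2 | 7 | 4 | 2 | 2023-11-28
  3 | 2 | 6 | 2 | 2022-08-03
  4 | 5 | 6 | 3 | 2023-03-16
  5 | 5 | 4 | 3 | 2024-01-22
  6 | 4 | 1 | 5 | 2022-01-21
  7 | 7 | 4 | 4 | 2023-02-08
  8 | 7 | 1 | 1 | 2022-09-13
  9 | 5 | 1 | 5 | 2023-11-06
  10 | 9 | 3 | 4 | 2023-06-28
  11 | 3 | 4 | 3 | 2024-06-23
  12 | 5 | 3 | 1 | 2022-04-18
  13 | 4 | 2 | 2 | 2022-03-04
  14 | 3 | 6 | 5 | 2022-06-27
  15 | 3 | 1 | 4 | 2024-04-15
SELECT DISTINCT city FROM customers ORDER BY city

Execution result:
city
Chicago
New York
Philadelphia
Phoenix
San Diego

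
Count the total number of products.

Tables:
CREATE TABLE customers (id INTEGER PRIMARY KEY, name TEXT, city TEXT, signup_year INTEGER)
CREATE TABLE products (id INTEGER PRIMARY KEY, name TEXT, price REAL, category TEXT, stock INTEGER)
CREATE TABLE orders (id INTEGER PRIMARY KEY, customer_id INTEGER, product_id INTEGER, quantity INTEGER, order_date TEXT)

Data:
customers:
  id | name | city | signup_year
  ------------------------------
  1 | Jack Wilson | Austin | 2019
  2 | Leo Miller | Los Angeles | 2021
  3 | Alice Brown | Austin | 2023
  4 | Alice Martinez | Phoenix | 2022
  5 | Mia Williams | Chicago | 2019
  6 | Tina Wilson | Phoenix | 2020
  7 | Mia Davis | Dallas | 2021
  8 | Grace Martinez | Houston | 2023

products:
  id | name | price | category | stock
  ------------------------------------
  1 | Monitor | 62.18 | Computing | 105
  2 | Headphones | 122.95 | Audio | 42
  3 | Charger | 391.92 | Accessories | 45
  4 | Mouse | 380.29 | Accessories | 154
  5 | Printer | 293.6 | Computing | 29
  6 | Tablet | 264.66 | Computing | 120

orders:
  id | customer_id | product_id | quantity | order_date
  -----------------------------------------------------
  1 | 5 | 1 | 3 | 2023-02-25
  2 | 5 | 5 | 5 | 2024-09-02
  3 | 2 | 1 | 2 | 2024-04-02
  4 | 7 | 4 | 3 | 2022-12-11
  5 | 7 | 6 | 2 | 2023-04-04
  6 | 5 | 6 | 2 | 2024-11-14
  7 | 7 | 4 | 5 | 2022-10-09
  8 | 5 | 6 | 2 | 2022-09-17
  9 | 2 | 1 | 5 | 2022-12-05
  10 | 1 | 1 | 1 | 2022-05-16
SELECT COUNT(*) FROM products

Execution result:
6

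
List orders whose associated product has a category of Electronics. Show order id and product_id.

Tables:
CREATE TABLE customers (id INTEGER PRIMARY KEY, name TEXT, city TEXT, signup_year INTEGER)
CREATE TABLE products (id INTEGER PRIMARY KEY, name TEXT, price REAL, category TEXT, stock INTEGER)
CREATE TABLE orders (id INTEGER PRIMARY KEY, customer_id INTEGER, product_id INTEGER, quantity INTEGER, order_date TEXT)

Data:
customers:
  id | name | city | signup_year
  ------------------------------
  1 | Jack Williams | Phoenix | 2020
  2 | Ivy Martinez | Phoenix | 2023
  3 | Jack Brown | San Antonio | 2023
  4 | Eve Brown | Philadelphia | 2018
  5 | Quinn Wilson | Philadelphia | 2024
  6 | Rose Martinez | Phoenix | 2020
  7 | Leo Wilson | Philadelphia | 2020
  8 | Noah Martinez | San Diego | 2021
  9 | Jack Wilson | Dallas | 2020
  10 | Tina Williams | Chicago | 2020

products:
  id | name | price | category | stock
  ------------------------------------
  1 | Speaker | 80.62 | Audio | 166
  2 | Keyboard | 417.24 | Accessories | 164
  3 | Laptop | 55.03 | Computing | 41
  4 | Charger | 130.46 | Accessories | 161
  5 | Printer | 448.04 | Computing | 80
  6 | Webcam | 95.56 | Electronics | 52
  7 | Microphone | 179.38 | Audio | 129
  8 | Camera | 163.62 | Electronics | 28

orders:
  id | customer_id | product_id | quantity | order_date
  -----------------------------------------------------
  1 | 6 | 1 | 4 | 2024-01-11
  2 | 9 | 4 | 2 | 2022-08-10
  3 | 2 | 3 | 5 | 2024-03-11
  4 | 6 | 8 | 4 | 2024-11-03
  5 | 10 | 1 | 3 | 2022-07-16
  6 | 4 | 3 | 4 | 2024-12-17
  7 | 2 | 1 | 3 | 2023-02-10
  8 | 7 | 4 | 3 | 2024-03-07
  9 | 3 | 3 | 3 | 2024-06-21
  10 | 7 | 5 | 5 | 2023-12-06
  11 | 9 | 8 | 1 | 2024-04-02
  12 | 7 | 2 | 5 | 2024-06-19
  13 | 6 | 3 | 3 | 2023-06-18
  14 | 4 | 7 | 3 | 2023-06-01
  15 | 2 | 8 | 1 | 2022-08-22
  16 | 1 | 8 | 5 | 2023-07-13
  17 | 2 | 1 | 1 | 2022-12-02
SELECT id, product_id FROM orders WHERE product_id IN (SELECT id FROM products WHERE category = 'Electronics')

Execution result:
id | product_id
4 | 8
11 | 8
15 | 8
16 | 8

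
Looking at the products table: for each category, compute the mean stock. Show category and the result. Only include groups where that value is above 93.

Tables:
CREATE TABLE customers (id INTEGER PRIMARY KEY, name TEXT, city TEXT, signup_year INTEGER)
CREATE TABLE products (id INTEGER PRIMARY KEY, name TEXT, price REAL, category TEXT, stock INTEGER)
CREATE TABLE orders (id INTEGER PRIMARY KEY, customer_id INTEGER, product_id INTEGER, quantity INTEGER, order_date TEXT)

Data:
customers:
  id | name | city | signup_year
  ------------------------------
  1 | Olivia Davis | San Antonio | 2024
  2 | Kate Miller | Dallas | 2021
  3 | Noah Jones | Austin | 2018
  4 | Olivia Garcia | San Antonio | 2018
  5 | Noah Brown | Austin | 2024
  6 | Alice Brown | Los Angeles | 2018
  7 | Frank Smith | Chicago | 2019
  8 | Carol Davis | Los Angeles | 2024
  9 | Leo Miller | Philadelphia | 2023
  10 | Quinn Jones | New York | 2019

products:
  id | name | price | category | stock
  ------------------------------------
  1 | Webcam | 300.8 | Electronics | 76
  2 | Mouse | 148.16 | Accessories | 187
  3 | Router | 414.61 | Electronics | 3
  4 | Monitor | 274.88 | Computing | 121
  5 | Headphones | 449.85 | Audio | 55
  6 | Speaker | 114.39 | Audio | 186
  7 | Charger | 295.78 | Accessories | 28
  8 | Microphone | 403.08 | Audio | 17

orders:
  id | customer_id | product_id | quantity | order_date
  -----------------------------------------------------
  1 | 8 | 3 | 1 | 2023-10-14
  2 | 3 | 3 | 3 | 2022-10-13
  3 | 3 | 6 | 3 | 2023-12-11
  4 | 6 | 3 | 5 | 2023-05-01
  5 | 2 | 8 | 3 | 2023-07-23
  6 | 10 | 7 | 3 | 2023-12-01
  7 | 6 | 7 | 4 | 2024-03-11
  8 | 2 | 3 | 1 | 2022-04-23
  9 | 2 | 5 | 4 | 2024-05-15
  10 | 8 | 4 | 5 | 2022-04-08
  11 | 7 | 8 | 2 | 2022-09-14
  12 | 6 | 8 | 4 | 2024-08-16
SELECT category, AVG(stock) AS avg_stock FROM products GROUP BY category HAVING AVG(stock) > 93

Execution result:
category | avg_stock
Accessories | 107.50
Computing | 121.00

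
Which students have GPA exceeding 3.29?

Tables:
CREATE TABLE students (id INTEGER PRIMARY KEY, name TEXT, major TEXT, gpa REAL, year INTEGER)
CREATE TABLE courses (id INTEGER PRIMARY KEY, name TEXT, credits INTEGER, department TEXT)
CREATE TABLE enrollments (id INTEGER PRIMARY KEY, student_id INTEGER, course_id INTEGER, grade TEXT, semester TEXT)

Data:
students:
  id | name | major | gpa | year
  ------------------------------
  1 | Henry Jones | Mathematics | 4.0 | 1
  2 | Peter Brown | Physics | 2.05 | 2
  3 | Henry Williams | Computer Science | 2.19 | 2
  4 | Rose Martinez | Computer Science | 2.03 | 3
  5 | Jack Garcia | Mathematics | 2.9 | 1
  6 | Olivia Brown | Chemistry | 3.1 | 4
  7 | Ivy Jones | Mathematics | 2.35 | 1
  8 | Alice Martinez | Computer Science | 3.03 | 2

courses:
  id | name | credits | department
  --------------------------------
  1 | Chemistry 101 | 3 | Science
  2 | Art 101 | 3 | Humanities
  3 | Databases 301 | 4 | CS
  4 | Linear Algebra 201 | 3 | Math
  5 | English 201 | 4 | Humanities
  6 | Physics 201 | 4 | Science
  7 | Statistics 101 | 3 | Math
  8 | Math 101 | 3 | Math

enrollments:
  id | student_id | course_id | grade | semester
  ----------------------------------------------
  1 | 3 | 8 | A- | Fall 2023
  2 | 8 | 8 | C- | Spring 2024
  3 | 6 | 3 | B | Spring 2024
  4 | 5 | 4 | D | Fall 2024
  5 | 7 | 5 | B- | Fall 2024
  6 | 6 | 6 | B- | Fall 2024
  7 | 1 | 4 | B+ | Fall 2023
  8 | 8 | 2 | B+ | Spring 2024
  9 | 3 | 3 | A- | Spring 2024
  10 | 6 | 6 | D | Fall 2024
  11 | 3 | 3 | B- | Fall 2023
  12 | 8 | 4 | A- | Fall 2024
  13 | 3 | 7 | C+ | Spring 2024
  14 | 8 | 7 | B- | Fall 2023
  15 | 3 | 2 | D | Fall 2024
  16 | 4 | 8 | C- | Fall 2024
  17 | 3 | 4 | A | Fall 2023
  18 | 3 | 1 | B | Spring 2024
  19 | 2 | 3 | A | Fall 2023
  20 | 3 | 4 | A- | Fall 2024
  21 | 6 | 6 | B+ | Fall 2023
SELECT name, gpa FROM students WHERE gpa > 3.29

Execution result:
name | gpa
Henry Jones | 4.00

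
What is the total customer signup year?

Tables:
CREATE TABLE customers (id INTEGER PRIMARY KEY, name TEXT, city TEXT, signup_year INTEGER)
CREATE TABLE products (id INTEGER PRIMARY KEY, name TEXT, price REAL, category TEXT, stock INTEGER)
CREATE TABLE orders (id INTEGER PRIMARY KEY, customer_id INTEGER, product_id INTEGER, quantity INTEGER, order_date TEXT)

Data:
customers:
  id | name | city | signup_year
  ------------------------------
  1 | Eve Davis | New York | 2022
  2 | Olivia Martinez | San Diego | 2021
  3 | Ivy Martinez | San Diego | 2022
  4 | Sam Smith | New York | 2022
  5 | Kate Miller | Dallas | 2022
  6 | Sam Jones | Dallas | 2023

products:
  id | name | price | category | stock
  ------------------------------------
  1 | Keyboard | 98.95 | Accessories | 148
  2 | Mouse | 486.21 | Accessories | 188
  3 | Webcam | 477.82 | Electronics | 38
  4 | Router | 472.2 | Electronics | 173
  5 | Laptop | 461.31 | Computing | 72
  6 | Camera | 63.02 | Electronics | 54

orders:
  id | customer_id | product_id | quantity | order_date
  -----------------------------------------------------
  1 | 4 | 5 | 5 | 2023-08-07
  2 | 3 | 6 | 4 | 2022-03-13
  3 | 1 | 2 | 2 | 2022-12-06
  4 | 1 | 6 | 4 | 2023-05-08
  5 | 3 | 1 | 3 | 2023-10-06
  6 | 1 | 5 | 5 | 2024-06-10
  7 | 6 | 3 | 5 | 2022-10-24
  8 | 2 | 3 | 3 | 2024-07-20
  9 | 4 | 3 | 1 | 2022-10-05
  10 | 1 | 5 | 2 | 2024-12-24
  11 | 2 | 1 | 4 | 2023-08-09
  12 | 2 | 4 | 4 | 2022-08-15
SELECT SUM(signup_year) FROM customers

Execution result:
12132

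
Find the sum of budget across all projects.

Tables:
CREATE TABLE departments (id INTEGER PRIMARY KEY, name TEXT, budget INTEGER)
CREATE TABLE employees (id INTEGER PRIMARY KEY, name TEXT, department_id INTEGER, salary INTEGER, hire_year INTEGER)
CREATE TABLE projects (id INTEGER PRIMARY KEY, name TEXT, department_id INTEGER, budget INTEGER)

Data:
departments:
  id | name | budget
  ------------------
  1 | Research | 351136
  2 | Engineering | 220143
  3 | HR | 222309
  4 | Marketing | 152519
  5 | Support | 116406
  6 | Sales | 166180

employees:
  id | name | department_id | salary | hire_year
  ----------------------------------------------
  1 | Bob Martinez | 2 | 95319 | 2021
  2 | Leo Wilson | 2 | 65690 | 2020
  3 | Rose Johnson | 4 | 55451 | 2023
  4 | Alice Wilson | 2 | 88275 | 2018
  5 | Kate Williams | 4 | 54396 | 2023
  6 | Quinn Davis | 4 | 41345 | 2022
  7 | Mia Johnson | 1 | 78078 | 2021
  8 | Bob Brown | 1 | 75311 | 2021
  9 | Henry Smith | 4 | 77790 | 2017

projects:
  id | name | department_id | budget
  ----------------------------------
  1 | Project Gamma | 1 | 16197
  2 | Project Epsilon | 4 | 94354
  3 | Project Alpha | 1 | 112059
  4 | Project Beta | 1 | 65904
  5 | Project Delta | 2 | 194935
SELECT SUM(budget) FROM projects

Execution result:
483449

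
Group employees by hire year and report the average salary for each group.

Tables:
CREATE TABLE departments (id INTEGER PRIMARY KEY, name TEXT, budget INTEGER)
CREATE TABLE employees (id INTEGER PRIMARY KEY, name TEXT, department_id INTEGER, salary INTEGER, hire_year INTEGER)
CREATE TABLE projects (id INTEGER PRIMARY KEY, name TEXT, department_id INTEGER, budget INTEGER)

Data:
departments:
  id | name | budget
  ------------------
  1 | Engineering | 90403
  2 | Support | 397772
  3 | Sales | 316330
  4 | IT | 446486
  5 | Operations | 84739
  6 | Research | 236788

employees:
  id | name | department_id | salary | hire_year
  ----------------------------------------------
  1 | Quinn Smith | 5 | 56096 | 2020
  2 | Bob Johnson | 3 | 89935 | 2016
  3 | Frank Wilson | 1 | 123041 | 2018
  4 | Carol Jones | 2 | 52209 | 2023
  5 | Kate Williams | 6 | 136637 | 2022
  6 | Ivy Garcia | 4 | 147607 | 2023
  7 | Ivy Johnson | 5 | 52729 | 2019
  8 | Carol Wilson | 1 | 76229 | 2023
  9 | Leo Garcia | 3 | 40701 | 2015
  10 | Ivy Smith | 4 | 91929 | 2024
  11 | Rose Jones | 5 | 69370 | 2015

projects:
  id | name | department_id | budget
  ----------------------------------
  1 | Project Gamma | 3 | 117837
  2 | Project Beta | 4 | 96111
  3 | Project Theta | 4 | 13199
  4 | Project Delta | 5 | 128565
SELECT hire_year, AVG(salary) AS avg_salary FROM employees GROUP BY hire_year

Execution result:
hire_year | avg_salary
2015 | 55035.50
2016 | 89935.00
2018 | 123041.00
2019 | 52729.00
2020 | 56096.00
2022 | 136637.00
2023 | 92015.00
2024 | 91929.00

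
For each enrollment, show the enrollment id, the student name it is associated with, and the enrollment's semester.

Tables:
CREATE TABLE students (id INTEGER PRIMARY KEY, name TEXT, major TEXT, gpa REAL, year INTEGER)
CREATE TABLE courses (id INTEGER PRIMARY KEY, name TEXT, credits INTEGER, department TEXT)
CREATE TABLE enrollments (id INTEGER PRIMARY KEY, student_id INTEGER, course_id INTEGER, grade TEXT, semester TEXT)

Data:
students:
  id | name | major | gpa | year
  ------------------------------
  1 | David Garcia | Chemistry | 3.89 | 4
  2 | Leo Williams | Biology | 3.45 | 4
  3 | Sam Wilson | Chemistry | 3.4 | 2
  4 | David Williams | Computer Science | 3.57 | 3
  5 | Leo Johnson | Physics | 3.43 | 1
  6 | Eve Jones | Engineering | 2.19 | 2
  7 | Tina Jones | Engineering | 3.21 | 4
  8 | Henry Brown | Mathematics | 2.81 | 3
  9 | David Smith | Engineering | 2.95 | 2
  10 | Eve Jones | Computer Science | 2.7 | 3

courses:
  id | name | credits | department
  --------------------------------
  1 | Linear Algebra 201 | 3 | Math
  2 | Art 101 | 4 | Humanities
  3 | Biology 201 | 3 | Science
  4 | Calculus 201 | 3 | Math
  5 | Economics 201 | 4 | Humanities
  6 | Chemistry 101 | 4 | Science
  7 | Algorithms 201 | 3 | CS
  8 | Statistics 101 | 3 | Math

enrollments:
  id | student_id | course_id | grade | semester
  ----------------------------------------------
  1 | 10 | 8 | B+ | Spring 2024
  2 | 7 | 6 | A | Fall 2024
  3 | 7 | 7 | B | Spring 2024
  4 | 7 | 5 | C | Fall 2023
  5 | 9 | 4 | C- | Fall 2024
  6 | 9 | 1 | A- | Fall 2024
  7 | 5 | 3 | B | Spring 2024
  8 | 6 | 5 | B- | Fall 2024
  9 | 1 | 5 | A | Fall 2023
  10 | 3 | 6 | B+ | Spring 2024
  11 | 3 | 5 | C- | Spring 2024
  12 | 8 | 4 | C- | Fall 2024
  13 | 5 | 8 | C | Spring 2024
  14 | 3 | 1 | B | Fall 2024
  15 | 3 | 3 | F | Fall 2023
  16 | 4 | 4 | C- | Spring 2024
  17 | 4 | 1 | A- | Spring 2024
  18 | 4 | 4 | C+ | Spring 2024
SELECT c.id, p.name AS student, c.semester FROM enrollments c JOIN students p ON c.student_id = p.id

Execution result:
id | student | semester
1 | Eve Jones | Spring 2024
2 | Tina Jones | Fall 2024
3 | Tina Jones | Spring 2024
4 | Tina Jones | Fall 2023
5 | David Smith | Fall 2024
6 | David Smith | Fall 2024
7 | Leo Johnson | Spring 2024
8 | Eve Jones | Fall 2024
9 | David Garcia | Fall 2023
10 | Sam Wilson | Spring 2024
11 | Sam Wilson | Spring 2024
12 | Henry Brown | Fall 2024
13 | Leo Johnson | Spring 2024
14 | Sam Wilson | Fall 2024
15 | Sam Wilson | Fall 2023
16 | David Williams | Spring 2024
17 | David Williams | Spring 2024
18 | David Williams | Spring 2024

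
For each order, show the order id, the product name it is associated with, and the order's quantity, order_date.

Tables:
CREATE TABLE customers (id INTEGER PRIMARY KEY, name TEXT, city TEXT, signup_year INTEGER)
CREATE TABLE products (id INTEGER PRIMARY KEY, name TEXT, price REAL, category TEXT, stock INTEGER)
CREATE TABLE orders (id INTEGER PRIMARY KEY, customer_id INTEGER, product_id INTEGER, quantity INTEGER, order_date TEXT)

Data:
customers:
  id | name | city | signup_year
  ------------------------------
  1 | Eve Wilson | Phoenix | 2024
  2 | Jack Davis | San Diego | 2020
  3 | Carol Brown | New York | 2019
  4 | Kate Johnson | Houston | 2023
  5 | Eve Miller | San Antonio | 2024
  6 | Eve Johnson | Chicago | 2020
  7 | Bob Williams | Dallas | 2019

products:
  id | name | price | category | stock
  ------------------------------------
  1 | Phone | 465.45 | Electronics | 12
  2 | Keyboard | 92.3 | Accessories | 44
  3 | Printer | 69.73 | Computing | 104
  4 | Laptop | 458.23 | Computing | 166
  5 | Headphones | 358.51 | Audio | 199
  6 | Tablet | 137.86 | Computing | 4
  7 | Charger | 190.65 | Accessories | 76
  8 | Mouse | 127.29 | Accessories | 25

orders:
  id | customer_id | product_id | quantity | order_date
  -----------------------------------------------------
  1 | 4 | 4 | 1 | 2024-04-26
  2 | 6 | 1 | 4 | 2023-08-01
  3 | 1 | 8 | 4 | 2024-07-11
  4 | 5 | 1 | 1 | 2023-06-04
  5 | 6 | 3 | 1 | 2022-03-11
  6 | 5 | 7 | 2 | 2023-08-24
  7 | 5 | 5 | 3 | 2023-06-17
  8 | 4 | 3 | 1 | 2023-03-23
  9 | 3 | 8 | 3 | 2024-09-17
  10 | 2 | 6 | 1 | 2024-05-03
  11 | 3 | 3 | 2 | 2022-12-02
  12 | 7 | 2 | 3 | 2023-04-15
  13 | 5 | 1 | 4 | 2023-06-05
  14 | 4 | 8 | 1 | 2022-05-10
SELECT c.id, p.name AS product, c.quantity, c.order_date FROM orders c JOIN products p ON c.product_id = p.id

Execution result:
id | product | quantity | order_date
1 | Laptop | 1 | 2024-04-26
2 | Phone | 4 | 2023-08-01
3 | Mouse | 4 | 2024-07-11
4 | Phone | 1 | 2023-06-04
5 | Printer | 1 | 2022-03-11
6 | Charger | 2 | 2023-08-24
7 | Headphones | 3 | 2023-06-17
8 | Printer | 1 | 2023-03-23
9 | Mouse | 3 | 2024-09-17
10 | Tablet | 1 | 2024-05-03
11 | Printer | 2 | 2022-12-02
12 | Keyboard | 3 | 2023-04-15
13 | Phone | 4 | 2023-06-05
14 | Mouse | 1 | 2022-05-10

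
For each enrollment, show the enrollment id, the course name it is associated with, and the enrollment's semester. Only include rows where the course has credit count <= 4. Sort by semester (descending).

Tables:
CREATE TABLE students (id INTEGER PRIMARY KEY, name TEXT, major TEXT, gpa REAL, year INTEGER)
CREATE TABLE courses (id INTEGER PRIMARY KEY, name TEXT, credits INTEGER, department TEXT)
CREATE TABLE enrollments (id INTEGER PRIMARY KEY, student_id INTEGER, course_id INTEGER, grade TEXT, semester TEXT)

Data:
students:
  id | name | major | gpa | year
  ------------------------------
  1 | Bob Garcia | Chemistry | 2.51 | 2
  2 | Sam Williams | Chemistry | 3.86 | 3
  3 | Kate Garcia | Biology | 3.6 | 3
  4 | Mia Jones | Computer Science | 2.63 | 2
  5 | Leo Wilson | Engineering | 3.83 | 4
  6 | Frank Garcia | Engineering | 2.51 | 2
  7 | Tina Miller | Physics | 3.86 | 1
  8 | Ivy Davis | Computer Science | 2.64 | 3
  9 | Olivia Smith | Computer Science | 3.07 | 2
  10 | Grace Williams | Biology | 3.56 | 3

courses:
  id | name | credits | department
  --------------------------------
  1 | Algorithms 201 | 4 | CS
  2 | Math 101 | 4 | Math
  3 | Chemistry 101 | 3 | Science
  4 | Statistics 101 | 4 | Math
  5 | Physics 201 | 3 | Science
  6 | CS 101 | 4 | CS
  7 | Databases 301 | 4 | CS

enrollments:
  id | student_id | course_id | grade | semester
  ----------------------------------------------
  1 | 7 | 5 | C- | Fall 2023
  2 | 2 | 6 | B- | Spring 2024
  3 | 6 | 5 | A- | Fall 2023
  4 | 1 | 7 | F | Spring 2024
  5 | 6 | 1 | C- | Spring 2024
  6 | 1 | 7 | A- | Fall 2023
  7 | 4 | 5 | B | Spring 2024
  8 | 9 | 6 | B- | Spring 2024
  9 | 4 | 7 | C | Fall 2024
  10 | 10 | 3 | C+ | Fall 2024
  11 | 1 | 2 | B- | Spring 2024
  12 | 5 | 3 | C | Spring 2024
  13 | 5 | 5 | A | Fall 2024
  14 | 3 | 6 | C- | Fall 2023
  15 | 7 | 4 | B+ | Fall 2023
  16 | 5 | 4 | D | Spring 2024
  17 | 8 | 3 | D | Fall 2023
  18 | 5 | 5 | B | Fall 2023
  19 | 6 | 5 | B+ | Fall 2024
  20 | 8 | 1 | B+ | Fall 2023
SELECT c.id, p.name AS course, c.semester FROM enrollments c JOIN courses p ON c.course_id = p.id WHERE p.credits <= 4 ORDER BY c.semester DESC

Execution result:
id | course | semester
2 | CS 101 | Spring 2024
4 | Databases 301 | Spring 2024
5 | Algorithms 201 | Spring 2024
7 | Physics 201 | Spring 2024
8 | CS 101 | Spring 2024
11 | Math 101 | Spring 2024
12 | Chemistry 101 | Spring 2024
16 | Statistics 101 | Spring 2024
9 | Databases 301 | Fall 2024
10 | Chemistry 101 | Fall 2024
13 | Physics 201 | Fall 2024
19 | Physics 201 | Fall 2024
1 | Physics 201 | Fall 2023
3 | Physics 201 | Fall 2023
6 | Databases 301 | Fall 2023
14 | CS 101 | Fall 2023
15 | Statistics 101 | Fall 2023
17 | Chemistry 101 | Fall 2023
18 | Physics 201 | Fall 2023
20 | Algorithms 201 | Fall 2023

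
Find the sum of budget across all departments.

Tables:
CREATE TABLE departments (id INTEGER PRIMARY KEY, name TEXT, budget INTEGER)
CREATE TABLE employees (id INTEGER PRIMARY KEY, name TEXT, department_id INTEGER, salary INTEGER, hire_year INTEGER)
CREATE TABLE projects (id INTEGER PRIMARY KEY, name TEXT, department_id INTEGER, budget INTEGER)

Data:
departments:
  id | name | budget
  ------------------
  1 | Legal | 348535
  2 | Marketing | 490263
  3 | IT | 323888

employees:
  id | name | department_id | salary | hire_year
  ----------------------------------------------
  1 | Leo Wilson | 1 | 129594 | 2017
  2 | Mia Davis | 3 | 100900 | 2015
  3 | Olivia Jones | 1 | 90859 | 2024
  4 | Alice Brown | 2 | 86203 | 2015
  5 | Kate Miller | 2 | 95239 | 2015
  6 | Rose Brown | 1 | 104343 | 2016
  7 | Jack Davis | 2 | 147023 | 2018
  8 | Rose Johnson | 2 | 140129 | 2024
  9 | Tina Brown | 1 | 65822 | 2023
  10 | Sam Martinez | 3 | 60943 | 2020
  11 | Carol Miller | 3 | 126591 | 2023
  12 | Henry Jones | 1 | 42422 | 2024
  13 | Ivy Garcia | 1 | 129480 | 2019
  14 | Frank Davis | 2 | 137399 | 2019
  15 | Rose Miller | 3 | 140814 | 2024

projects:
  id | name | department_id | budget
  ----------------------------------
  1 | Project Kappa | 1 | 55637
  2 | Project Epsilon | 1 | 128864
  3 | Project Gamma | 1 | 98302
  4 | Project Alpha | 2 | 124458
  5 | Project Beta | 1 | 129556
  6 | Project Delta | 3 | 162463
SELECT SUM(budget) FROM departments

Execution result:
1162686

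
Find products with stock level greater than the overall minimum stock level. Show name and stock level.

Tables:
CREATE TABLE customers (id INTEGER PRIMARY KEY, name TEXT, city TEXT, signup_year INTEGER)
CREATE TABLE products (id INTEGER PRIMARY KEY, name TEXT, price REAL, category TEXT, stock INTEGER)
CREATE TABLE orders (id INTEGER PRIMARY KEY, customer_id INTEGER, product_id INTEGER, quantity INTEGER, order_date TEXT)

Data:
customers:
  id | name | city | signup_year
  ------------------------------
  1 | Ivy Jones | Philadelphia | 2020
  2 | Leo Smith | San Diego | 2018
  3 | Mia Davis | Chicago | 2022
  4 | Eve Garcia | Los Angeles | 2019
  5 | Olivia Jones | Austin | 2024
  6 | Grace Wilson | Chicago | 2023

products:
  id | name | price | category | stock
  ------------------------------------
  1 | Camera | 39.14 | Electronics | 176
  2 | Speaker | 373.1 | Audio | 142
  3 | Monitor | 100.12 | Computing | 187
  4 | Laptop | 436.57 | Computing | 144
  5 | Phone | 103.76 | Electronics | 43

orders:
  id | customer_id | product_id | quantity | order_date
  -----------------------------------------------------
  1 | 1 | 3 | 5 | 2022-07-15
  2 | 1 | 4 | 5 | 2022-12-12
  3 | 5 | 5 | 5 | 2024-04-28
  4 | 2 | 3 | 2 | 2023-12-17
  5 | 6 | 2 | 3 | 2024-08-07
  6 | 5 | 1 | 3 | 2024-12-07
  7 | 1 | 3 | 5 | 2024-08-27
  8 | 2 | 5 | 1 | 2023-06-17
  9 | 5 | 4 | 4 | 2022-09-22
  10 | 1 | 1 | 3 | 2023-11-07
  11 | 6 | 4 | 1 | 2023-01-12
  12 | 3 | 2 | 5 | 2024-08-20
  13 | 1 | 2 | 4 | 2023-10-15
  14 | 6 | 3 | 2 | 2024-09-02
SELECT name, stock FROM products WHERE stock > (SELECT MIN(stock) FROM products)

Execution result:
name | stock
Camera | 176
Speaker | 142
Monitor | 187
Laptop | 144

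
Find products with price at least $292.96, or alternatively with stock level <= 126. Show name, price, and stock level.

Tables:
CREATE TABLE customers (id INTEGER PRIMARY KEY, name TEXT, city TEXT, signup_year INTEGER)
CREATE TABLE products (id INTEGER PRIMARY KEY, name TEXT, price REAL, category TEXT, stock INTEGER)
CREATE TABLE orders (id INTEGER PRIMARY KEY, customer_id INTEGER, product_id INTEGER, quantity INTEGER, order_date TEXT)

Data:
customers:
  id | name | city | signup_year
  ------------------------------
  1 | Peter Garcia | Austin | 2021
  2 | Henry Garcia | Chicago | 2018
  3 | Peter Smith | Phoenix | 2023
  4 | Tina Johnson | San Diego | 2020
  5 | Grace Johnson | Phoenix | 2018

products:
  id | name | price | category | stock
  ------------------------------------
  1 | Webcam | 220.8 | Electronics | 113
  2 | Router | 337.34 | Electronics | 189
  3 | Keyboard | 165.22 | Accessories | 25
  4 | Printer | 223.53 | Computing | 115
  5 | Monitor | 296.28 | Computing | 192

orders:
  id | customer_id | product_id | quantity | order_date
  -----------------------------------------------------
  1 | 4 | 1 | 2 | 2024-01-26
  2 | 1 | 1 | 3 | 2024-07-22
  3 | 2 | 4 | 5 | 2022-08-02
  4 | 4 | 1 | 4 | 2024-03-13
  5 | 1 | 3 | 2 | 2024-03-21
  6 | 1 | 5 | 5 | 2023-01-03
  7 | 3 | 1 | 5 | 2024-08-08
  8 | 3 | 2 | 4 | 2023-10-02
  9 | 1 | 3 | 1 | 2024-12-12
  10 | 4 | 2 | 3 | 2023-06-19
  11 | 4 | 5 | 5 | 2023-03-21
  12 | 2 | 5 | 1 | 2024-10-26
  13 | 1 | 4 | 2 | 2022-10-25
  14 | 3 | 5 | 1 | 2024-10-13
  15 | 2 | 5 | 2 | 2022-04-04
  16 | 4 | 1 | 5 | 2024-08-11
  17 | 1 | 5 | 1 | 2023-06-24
SELECT name, price, stock FROM products WHERE price >= 292.96 OR stock <= 126

Execution result:
name | price | stock
Webcam | 220.80 | 113
Router | 337.34 | 189
Keyboard | 165.22 | 25
Printer | 223.53 | 115
Monitor | 296.28 | 192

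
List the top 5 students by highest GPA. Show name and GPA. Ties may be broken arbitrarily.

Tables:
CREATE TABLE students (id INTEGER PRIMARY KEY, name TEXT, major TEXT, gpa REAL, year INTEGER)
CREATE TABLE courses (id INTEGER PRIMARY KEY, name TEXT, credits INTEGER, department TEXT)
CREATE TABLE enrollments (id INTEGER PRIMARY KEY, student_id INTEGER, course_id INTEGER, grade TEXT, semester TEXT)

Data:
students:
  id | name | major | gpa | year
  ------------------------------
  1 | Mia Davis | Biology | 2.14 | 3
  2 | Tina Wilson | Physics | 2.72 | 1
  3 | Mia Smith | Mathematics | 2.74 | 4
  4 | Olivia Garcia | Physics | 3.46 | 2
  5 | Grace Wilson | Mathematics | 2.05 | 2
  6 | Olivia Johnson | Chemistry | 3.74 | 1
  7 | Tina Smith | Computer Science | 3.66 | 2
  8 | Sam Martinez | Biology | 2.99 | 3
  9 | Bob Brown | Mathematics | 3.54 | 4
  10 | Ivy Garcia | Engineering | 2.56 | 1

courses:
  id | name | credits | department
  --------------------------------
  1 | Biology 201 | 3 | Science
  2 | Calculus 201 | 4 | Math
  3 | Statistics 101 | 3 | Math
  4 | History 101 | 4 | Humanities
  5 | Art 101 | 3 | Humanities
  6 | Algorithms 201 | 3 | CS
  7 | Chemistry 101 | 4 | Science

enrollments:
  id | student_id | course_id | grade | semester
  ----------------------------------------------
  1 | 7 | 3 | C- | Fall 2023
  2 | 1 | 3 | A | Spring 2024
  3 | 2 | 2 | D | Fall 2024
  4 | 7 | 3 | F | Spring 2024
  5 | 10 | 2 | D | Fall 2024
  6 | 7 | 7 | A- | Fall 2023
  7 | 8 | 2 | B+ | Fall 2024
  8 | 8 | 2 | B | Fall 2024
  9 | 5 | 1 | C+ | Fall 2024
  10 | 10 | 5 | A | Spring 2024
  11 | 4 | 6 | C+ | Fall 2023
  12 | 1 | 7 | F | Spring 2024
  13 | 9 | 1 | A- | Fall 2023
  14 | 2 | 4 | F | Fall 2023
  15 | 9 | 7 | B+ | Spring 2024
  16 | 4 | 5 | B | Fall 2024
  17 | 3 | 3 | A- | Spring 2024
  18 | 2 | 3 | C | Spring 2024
SELECT name, gpa FROM students ORDER BY gpa DESC LIMIT 5

Execution result:
name | gpa
Olivia Johnson | 3.74
Tina Smith | 3.66
Bob Brown | 3.54
Olivia Garcia | 3.46
Sam Martinez | 2.99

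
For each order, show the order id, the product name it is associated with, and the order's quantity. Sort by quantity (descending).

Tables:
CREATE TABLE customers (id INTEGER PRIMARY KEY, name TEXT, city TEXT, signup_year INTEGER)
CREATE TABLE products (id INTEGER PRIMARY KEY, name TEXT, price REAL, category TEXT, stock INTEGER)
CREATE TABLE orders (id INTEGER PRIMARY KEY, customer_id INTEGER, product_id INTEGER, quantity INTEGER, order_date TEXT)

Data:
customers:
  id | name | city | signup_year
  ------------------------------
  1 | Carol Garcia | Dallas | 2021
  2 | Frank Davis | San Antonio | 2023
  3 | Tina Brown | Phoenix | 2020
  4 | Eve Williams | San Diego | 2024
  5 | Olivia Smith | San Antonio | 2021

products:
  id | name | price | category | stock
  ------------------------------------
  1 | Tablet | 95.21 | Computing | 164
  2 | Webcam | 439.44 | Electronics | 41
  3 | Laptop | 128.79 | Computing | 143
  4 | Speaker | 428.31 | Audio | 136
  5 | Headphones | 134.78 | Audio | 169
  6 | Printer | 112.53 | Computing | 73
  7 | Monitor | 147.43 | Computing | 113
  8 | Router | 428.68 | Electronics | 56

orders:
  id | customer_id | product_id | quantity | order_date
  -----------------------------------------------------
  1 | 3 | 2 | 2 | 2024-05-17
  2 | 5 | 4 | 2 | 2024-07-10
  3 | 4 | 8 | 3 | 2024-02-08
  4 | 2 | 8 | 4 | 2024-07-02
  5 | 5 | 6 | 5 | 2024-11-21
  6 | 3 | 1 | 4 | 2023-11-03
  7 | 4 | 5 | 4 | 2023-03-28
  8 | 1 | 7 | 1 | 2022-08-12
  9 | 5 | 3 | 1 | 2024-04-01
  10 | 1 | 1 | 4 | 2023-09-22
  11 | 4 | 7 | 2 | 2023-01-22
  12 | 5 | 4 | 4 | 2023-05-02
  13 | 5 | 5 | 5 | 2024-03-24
SELECT c.id, p.name AS product, c.quantity FROM orders c JOIN products p ON c.product_id = p.id ORDER BY c.quantity DESC

Execution result:
id | product | quantity
5 | Printer | 5
13 | Headphones | 5
4 | Router | 4
6 | Tablet | 4
7 | Headphones | 4
10 | Tablet | 4
12 | Speaker | 4
3 | Router | 3
1 | Webcam | 2
2 | Speaker | 2
11 | Monitor | 2
8 | Monitor | 1
9 | Laptop | 1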